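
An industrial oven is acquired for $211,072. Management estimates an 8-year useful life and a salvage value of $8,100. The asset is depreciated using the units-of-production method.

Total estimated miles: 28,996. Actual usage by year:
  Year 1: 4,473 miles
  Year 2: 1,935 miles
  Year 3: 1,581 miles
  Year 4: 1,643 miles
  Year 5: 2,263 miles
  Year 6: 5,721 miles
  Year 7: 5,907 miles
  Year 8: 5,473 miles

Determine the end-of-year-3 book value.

Depreciable base = $211,072 − $8,100 = $202,972.
Rate = $202,972 / 28,996 miles = $7 per mile.
Year 1: 4,473 × $7 = $31,311. Book value $179,761.
Year 2: 1,935 × $7 = $13,545. Book value $166,216.
Year 3: 1,581 × $7 = $11,067. Book value $155,149.

$155,149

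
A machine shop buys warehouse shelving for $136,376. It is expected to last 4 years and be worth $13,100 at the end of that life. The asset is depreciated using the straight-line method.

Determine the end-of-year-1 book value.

$105,557

Depreciable base = $136,376 − $13,100 = $123,276.
Annual expense = $123,276 / 4 = $30,819.
End of year 1: book value $105,557.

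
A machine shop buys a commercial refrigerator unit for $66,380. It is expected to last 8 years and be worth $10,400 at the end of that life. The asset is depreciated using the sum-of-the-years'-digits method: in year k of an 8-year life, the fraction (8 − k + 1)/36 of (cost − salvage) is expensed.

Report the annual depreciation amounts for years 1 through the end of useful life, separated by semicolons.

Depreciable base = $66,380 − $10,400 = $55,980.
Sum of the years' digits = 8+7+6+5+4+3+2+1 = 36.
Year 1: $55,980 × 8/36 = $12,440. Book value $53,940.
Year 2: $55,980 × 7/36 = $10,885. Book value $43,055.
Year 3: $55,980 × 6/36 = $9,330. Book value $33,725.
Year 4: $55,980 × 5/36 = $7,775. Book value $25,950.
Year 5: $55,980 × 4/36 = $6,220. Book value $19,730.
Year 6: $55,980 × 3/36 = $4,665. Book value $15,065.
Year 7: $55,980 × 2/36 = $3,110. Book value $11,955.
Year 8: $55,980 × 1/36 = $1,555. Book value $10,400.

$12,440; $10,885; $9,330; $7,775; $6,220; $4,665; $3,110; $1,555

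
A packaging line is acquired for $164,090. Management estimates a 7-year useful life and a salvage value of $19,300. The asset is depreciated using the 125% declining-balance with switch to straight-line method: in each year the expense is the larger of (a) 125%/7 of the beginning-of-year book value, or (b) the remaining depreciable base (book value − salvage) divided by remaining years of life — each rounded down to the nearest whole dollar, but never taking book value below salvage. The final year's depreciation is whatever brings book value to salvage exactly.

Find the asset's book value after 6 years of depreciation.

$37,213

Depreciable base = $164,090 − $19,300 = $144,790.
Year 1: DB = ⌊$164,090 × 125%/7⌋ = $29,301; SL = ⌊$144,790/7⌋ = $20,684 → take DB $29,301. Book value $134,789.
Year 2: DB = ⌊$134,789 × 125%/7⌋ = $24,069; SL = ⌊$115,489/6⌋ = $19,248 → take DB $24,069. Book value $110,720.
Year 3: DB = ⌊$110,720 × 125%/7⌋ = $19,771; SL = ⌊$91,420/5⌋ = $18,284 → take DB $19,771. Book value $90,949.
Year 4: DB = ⌊$90,949 × 125%/7⌋ = $16,240; SL = ⌊$71,649/4⌋ = $17,912 → take SL $17,912. Book value $73,037.
Year 5: DB = ⌊$73,037 × 125%/7⌋ = $13,042; SL = ⌊$53,737/3⌋ = $17,912 → take SL $17,912. Book value $55,125.
Year 6: DB = ⌊$55,125 × 125%/7⌋ = $9,843; SL = ⌊$35,825/2⌋ = $17,912 → take SL $17,912. Book value $37,213.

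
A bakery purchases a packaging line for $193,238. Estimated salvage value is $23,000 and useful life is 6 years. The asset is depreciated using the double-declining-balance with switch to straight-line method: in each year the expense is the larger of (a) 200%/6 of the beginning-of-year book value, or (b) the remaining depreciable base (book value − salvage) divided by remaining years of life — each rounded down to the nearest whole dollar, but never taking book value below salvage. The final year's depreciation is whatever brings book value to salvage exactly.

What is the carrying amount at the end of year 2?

$85,884

Depreciable base = $193,238 − $23,000 = $170,238.
Year 1: DB = ⌊$193,238 × 200%/6⌋ = $64,412; SL = ⌊$170,238/6⌋ = $28,373 → take DB $64,412. Book value $128,826.
Year 2: DB = ⌊$128,826 × 200%/6⌋ = $42,942; SL = ⌊$105,826/5⌋ = $21,165 → take DB $42,942. Book value $85,884.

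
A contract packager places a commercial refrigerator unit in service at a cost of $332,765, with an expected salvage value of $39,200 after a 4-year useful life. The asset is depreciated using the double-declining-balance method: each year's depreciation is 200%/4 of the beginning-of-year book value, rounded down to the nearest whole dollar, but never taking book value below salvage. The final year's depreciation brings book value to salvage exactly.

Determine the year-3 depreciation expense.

$41,596

Depreciable base = $332,765 − $39,200 = $293,565.
Year 1: ⌊$332,765 × 200%/4⌋ = $166,382. Book value $166,383.
Year 2: ⌊$166,383 × 200%/4⌋ = $83,191. Book value $83,192.
Year 3: ⌊$83,192 × 200%/4⌋ = $41,596. Book value $41,596.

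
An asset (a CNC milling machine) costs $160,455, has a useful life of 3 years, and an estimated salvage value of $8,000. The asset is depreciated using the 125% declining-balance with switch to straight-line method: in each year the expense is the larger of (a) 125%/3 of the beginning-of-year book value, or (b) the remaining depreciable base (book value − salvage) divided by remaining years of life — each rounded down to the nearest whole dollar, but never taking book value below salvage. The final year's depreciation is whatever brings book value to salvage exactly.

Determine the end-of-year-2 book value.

Depreciable base = $160,455 − $8,000 = $152,455.
Year 1: DB = ⌊$160,455 × 125%/3⌋ = $66,856; SL = ⌊$152,455/3⌋ = $50,818 → take DB $66,856. Book value $93,599.
Year 2: DB = ⌊$93,599 × 125%/3⌋ = $38,999; SL = ⌊$85,599/2⌋ = $42,799 → take SL $42,799. Book value $50,800.

$50,800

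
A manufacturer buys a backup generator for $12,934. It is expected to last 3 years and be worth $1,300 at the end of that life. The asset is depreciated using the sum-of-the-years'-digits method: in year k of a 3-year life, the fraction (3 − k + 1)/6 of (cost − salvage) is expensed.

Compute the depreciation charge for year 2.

$3,878

Depreciable base = $12,934 − $1,300 = $11,634.
Sum of the years' digits = 3+2+1 = 6.
Year 1: $11,634 × 3/6 = $5,817. Book value $7,117.
Year 2: $11,634 × 2/6 = $3,878. Book value $3,239.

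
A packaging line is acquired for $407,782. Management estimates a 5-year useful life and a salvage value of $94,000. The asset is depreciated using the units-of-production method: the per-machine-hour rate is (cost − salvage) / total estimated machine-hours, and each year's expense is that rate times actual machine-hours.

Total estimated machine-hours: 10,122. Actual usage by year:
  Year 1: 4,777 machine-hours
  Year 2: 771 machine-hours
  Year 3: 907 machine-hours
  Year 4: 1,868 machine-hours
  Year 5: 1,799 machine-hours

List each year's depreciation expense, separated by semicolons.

$148,087; $23,901; $28,117; $57,908; $55,769

Depreciable base = $407,782 − $94,000 = $313,782.
Rate = $313,782 / 10,122 machine-hours = $31 per machine-hour.
Year 1: 4,777 × $31 = $148,087. Book value $259,695.
Year 2: 771 × $31 = $23,901. Book value $235,794.
Year 3: 907 × $31 = $28,117. Book value $207,677.
Year 4: 1,868 × $31 = $57,908. Book value $149,769.
Year 5: 1,799 × $31 = $55,769. Book value $94,000.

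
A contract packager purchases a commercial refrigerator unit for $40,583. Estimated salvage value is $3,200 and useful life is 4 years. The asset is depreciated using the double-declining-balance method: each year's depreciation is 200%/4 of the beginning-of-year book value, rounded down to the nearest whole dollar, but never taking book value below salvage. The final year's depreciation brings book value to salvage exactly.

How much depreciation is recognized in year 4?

$1,873

Depreciable base = $40,583 − $3,200 = $37,383.
Year 1: ⌊$40,583 × 200%/4⌋ = $20,291. Book value $20,292.
Year 2: ⌊$20,292 × 200%/4⌋ = $10,146. Book value $10,146.
Year 3: ⌊$10,146 × 200%/4⌋ = $5,073. Book value $5,073.
Year 4 (final): $5,073 − $3,200 = $1,873. Book value $3,200.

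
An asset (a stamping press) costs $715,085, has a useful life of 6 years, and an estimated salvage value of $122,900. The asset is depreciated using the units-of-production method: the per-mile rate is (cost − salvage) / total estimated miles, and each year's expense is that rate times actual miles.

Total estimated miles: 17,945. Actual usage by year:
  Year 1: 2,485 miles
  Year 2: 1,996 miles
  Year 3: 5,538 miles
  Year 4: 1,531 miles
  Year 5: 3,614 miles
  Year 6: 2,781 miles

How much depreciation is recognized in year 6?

$91,773

Depreciable base = $715,085 − $122,900 = $592,185.
Rate = $592,185 / 17,945 miles = $33 per mile.
Year 1: 2,485 × $33 = $82,005. Book value $633,080.
Year 2: 1,996 × $33 = $65,868. Book value $567,212.
Year 3: 5,538 × $33 = $182,754. Book value $384,458.
Year 4: 1,531 × $33 = $50,523. Book value $333,935.
Year 5: 3,614 × $33 = $119,262. Book value $214,673.
Year 6: 2,781 × $33 = $91,773. Book value $122,900.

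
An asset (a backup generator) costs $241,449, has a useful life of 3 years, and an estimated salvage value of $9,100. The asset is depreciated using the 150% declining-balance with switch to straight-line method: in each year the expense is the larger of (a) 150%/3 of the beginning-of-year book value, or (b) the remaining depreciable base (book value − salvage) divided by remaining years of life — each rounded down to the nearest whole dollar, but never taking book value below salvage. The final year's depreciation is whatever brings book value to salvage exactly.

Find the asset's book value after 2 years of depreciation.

Depreciable base = $241,449 − $9,100 = $232,349.
Year 1: DB = ⌊$241,449 × 150%/3⌋ = $120,724; SL = ⌊$232,349/3⌋ = $77,449 → take DB $120,724. Book value $120,725.
Year 2: DB = ⌊$120,725 × 150%/3⌋ = $60,362; SL = ⌊$111,625/2⌋ = $55,812 → take DB $60,362. Book value $60,363.

$60,363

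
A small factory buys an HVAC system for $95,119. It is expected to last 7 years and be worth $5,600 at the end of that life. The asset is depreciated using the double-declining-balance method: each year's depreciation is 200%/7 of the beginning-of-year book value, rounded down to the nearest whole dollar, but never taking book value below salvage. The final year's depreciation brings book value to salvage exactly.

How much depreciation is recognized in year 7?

$7,034

Depreciable base = $95,119 − $5,600 = $89,519.
Year 1: ⌊$95,119 × 200%/7⌋ = $27,176. Book value $67,943.
Year 2: ⌊$67,943 × 200%/7⌋ = $19,412. Book value $48,531.
Year 3: ⌊$48,531 × 200%/7⌋ = $13,866. Book value $34,665.
Year 4: ⌊$34,665 × 200%/7⌋ = $9,904. Book value $24,761.
Year 5: ⌊$24,761 × 200%/7⌋ = $7,074. Book value $17,687.
Year 6: ⌊$17,687 × 200%/7⌋ = $5,053. Book value $12,634.
Year 7 (final): $12,634 − $5,600 = $7,034. Book value $5,600.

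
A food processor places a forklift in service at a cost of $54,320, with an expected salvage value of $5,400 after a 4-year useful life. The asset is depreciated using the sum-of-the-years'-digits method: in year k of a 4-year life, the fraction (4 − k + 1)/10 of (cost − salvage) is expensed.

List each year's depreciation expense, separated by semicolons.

Depreciable base = $54,320 − $5,400 = $48,920.
Sum of the years' digits = 4+3+2+1 = 10.
Year 1: $48,920 × 4/10 = $19,568. Book value $34,752.
Year 2: $48,920 × 3/10 = $14,676. Book value $20,076.
Year 3: $48,920 × 2/10 = $9,784. Book value $10,292.
Year 4: $48,920 × 1/10 = $4,892. Book value $5,400.

$19,568; $14,676; $9,784; $4,892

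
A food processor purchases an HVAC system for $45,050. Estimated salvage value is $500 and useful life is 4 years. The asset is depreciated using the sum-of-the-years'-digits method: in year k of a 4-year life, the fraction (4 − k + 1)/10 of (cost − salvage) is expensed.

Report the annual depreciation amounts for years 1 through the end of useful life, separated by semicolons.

$17,820; $13,365; $8,910; $4,455

Depreciable base = $45,050 − $500 = $44,550.
Sum of the years' digits = 4+3+2+1 = 10.
Year 1: $44,550 × 4/10 = $17,820. Book value $27,230.
Year 2: $44,550 × 3/10 = $13,365. Book value $13,865.
Year 3: $44,550 × 2/10 = $8,910. Book value $4,955.
Year 4: $44,550 × 1/10 = $4,455. Book value $500.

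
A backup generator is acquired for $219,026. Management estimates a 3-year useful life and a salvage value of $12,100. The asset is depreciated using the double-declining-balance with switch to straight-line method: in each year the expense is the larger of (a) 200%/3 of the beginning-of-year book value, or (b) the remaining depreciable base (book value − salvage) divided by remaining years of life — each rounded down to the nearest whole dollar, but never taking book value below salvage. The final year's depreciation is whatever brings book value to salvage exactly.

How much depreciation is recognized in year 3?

Depreciable base = $219,026 − $12,100 = $206,926.
Year 1: DB = ⌊$219,026 × 200%/3⌋ = $146,017; SL = ⌊$206,926/3⌋ = $68,975 → take DB $146,017. Book value $73,009.
Year 2: DB = ⌊$73,009 × 200%/3⌋ = $48,672; SL = ⌊$60,909/2⌋ = $30,454 → take DB $48,672. Book value $24,337.
Year 3 (final): $24,337 − $12,100 = $12,237. Book value $12,100.

$12,237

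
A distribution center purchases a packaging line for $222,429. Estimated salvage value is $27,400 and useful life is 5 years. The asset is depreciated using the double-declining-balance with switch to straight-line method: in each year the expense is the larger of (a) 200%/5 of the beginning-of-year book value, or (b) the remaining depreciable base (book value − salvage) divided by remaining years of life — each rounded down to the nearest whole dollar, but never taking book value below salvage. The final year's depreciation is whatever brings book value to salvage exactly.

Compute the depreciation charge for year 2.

$53,383

Depreciable base = $222,429 − $27,400 = $195,029.
Year 1: DB = ⌊$222,429 × 200%/5⌋ = $88,971; SL = ⌊$195,029/5⌋ = $39,005 → take DB $88,971. Book value $133,458.
Year 2: DB = ⌊$133,458 × 200%/5⌋ = $53,383; SL = ⌊$106,058/4⌋ = $26,514 → take DB $53,383. Book value $80,075.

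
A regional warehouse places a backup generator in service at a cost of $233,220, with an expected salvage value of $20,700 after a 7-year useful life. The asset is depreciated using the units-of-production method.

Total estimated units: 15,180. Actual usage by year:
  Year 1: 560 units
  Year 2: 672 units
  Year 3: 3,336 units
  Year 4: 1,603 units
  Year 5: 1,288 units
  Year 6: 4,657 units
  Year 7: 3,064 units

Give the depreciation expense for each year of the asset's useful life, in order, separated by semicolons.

$7,840; $9,408; $46,704; $22,442; $18,032; $65,198; $42,896

Depreciable base = $233,220 − $20,700 = $212,520.
Rate = $212,520 / 15,180 units = $14 per unit.
Year 1: 560 × $14 = $7,840. Book value $225,380.
Year 2: 672 × $14 = $9,408. Book value $215,972.
Year 3: 3,336 × $14 = $46,704. Book value $169,268.
Year 4: 1,603 × $14 = $22,442. Book value $146,826.
Year 5: 1,288 × $14 = $18,032. Book value $128,794.
Year 6: 4,657 × $14 = $65,198. Book value $63,596.
Year 7: 3,064 × $14 = $42,896. Book value $20,700.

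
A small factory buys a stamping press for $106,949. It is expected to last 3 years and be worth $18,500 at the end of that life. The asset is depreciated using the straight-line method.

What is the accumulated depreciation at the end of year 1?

Depreciable base = $106,949 − $18,500 = $88,449.
Annual expense = $88,449 / 3 = $29,483.
End of year 1: book value $77,466.
Accumulated through year 1 = $106,949 − $77,466 = $29,483.

$29,483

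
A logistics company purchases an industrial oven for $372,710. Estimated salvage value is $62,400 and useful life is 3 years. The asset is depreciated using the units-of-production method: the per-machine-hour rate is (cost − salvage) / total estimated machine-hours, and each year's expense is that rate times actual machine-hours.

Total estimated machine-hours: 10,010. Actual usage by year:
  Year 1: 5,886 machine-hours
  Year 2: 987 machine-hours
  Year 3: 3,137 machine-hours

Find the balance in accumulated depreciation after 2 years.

$213,063

Depreciable base = $372,710 − $62,400 = $310,310.
Rate = $310,310 / 10,010 machine-hours = $31 per machine-hour.
Year 1: 5,886 × $31 = $182,466. Book value $190,244.
Year 2: 987 × $31 = $30,597. Book value $159,647.
Accumulated through year 2 = $372,710 − $159,647 = $213,063.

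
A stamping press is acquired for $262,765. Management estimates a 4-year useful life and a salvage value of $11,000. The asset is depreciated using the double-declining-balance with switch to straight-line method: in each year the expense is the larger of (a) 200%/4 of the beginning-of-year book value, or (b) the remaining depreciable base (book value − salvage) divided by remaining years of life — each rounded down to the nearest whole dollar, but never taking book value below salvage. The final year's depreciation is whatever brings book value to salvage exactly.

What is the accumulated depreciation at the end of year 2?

Depreciable base = $262,765 − $11,000 = $251,765.
Year 1: DB = ⌊$262,765 × 200%/4⌋ = $131,382; SL = ⌊$251,765/4⌋ = $62,941 → take DB $131,382. Book value $131,383.
Year 2: DB = ⌊$131,383 × 200%/4⌋ = $65,691; SL = ⌊$120,383/3⌋ = $40,127 → take DB $65,691. Book value $65,692.
Accumulated through year 2 = $262,765 − $65,692 = $197,073.

$197,073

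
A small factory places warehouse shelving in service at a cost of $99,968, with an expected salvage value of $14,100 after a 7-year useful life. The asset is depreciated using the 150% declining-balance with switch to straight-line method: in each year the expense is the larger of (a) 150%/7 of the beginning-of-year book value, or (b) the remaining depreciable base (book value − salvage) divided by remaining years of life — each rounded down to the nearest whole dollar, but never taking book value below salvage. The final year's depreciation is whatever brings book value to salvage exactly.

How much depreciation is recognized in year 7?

Depreciable base = $99,968 − $14,100 = $85,868.
Year 1: DB = ⌊$99,968 × 150%/7⌋ = $21,421; SL = ⌊$85,868/7⌋ = $12,266 → take DB $21,421. Book value $78,547.
Year 2: DB = ⌊$78,547 × 150%/7⌋ = $16,831; SL = ⌊$64,447/6⌋ = $10,741 → take DB $16,831. Book value $61,716.
Year 3: DB = ⌊$61,716 × 150%/7⌋ = $13,224; SL = ⌊$47,616/5⌋ = $9,523 → take DB $13,224. Book value $48,492.
Year 4: DB = ⌊$48,492 × 150%/7⌋ = $10,391; SL = ⌊$34,392/4⌋ = $8,598 → take DB $10,391. Book value $38,101.
Year 5: DB = ⌊$38,101 × 150%/7⌋ = $8,164; SL = ⌊$24,001/3⌋ = $8,000 → take DB $8,164. Book value $29,937.
Year 6: DB = ⌊$29,937 × 150%/7⌋ = $6,415; SL = ⌊$15,837/2⌋ = $7,918 → take SL $7,918. Book value $22,019.
Year 7 (final): $22,019 − $14,100 = $7,919. Book value $14,100.

$7,919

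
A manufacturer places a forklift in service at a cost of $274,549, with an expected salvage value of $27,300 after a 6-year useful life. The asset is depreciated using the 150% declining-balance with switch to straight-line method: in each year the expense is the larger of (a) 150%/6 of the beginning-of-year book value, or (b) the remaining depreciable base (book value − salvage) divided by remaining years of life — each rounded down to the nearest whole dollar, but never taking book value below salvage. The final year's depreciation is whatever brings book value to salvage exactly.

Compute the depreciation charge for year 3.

Depreciable base = $274,549 − $27,300 = $247,249.
Year 1: DB = ⌊$274,549 × 150%/6⌋ = $68,637; SL = ⌊$247,249/6⌋ = $41,208 → take DB $68,637. Book value $205,912.
Year 2: DB = ⌊$205,912 × 150%/6⌋ = $51,478; SL = ⌊$178,612/5⌋ = $35,722 → take DB $51,478. Book value $154,434.
Year 3: DB = ⌊$154,434 × 150%/6⌋ = $38,608; SL = ⌊$127,134/4⌋ = $31,783 → take DB $38,608. Book value $115,826.

$38,608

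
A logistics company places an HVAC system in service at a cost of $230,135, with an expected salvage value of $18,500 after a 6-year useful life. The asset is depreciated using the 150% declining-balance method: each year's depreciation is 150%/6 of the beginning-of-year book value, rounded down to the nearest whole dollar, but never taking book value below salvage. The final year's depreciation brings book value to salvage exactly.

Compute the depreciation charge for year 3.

$32,363

Depreciable base = $230,135 − $18,500 = $211,635.
Year 1: ⌊$230,135 × 150%/6⌋ = $57,533. Book value $172,602.
Year 2: ⌊$172,602 × 150%/6⌋ = $43,150. Book value $129,452.
Year 3: ⌊$129,452 × 150%/6⌋ = $32,363. Book value $97,089.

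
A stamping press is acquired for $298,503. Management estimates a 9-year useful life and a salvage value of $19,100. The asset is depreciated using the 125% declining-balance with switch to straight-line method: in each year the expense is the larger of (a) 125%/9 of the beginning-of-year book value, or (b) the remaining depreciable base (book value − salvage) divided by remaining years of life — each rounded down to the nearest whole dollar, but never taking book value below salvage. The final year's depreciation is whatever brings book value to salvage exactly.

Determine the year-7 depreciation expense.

$28,584

Depreciable base = $298,503 − $19,100 = $279,403.
Year 1: DB = ⌊$298,503 × 125%/9⌋ = $41,458; SL = ⌊$279,403/9⌋ = $31,044 → take DB $41,458. Book value $257,045.
Year 2: DB = ⌊$257,045 × 125%/9⌋ = $35,700; SL = ⌊$237,945/8⌋ = $29,743 → take DB $35,700. Book value $221,345.
Year 3: DB = ⌊$221,345 × 125%/9⌋ = $30,742; SL = ⌊$202,245/7⌋ = $28,892 → take DB $30,742. Book value $190,603.
Year 4: DB = ⌊$190,603 × 125%/9⌋ = $26,472; SL = ⌊$171,503/6⌋ = $28,583 → take SL $28,583. Book value $162,020.
Year 5: DB = ⌊$162,020 × 125%/9⌋ = $22,502; SL = ⌊$142,920/5⌋ = $28,584 → take SL $28,584. Book value $133,436.
Year 6: DB = ⌊$133,436 × 125%/9⌋ = $18,532; SL = ⌊$114,336/4⌋ = $28,584 → take SL $28,584. Book value $104,852.
Year 7: DB = ⌊$104,852 × 125%/9⌋ = $14,562; SL = ⌊$85,752/3⌋ = $28,584 → take SL $28,584. Book value $76,268.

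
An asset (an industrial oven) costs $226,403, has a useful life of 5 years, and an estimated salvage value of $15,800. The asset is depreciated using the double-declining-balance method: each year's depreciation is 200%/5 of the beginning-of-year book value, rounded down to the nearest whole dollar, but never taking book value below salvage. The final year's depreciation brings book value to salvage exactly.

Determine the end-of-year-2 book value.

$81,506

Depreciable base = $226,403 − $15,800 = $210,603.
Year 1: ⌊$226,403 × 200%/5⌋ = $90,561. Book value $135,842.
Year 2: ⌊$135,842 × 200%/5⌋ = $54,336. Book value $81,506.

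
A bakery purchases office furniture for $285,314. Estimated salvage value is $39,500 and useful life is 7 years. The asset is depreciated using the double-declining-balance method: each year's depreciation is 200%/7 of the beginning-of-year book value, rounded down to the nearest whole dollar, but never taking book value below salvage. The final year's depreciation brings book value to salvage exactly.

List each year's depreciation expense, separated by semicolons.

$81,518; $58,227; $41,591; $29,708; $21,220; $13,550; $0

Depreciable base = $285,314 − $39,500 = $245,814.
Year 1: ⌊$285,314 × 200%/7⌋ = $81,518. Book value $203,796.
Year 2: ⌊$203,796 × 200%/7⌋ = $58,227. Book value $145,569.
Year 3: ⌊$145,569 × 200%/7⌋ = $41,591. Book value $103,978.
Year 4: ⌊$103,978 × 200%/7⌋ = $29,708. Book value $74,270.
Year 5: ⌊$74,270 × 200%/7⌋ = $21,220. Book value $53,050.
Year 6: ⌊$53,050 × 200%/7⌋ = $15,157, capped at $13,550. Book value $39,500.
Year 7 (final): $39,500 − $39,500 = $0. Book value $39,500.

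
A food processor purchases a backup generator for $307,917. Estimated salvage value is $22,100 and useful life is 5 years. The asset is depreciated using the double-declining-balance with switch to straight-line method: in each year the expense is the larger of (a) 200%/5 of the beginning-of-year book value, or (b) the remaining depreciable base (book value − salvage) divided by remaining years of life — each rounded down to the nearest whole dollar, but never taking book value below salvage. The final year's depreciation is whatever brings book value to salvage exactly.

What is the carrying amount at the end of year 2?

$110,851

Depreciable base = $307,917 − $22,100 = $285,817.
Year 1: DB = ⌊$307,917 × 200%/5⌋ = $123,166; SL = ⌊$285,817/5⌋ = $57,163 → take DB $123,166. Book value $184,751.
Year 2: DB = ⌊$184,751 × 200%/5⌋ = $73,900; SL = ⌊$162,651/4⌋ = $40,662 → take DB $73,900. Book value $110,851.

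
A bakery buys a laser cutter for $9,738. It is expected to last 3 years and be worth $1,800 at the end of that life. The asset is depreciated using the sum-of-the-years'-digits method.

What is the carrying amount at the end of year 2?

Depreciable base = $9,738 − $1,800 = $7,938.
Sum of the years' digits = 3+2+1 = 6.
Year 1: $7,938 × 3/6 = $3,969. Book value $5,769.
Year 2: $7,938 × 2/6 = $2,646. Book value $3,123.

$3,123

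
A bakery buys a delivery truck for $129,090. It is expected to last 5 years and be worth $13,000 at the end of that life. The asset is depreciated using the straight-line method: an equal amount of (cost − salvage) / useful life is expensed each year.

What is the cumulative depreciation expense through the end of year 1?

Depreciable base = $129,090 − $13,000 = $116,090.
Annual expense = $116,090 / 5 = $23,218.
End of year 1: book value $105,872.
Accumulated through year 1 = $129,090 − $105,872 = $23,218.

$23,218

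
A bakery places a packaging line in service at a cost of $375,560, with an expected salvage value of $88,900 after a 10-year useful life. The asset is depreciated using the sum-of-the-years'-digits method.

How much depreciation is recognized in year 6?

$26,060

Depreciable base = $375,560 − $88,900 = $286,660.
Sum of the years' digits = 10+9+8+7+6+5+4+3+2+1 = 55.
Year 1: $286,660 × 10/55 = $52,120. Book value $323,440.
Year 2: $286,660 × 9/55 = $46,908. Book value $276,532.
Year 3: $286,660 × 8/55 = $41,696. Book value $234,836.
Year 4: $286,660 × 7/55 = $36,484. Book value $198,352.
Year 5: $286,660 × 6/55 = $31,272. Book value $167,080.
Year 6: $286,660 × 5/55 = $26,060. Book value $141,020.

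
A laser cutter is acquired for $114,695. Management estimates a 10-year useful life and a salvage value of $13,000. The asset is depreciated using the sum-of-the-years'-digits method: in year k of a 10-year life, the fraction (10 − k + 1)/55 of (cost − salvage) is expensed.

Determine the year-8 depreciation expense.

$5,547

Depreciable base = $114,695 − $13,000 = $101,695.
Sum of the years' digits = 10+9+8+7+6+5+4+3+2+1 = 55.
Year 1: $101,695 × 10/55 = $18,490. Book value $96,205.
Year 2: $101,695 × 9/55 = $16,641. Book value $79,564.
Year 3: $101,695 × 8/55 = $14,792. Book value $64,772.
Year 4: $101,695 × 7/55 = $12,943. Book value $51,829.
Year 5: $101,695 × 6/55 = $11,094. Book value $40,735.
Year 6: $101,695 × 5/55 = $9,245. Book value $31,490.
Year 7: $101,695 × 4/55 = $7,396. Book value $24,094.
Year 8: $101,695 × 3/55 = $5,547. Book value $18,547.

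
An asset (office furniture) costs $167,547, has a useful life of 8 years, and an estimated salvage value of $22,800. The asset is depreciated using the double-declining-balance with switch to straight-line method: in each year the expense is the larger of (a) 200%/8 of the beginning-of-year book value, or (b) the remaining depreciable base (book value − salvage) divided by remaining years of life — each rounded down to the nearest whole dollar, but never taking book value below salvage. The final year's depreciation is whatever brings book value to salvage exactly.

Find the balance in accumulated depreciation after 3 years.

$96,862

Depreciable base = $167,547 − $22,800 = $144,747.
Year 1: DB = ⌊$167,547 × 200%/8⌋ = $41,886; SL = ⌊$144,747/8⌋ = $18,093 → take DB $41,886. Book value $125,661.
Year 2: DB = ⌊$125,661 × 200%/8⌋ = $31,415; SL = ⌊$102,861/7⌋ = $14,694 → take DB $31,415. Book value $94,246.
Year 3: DB = ⌊$94,246 × 200%/8⌋ = $23,561; SL = ⌊$71,446/6⌋ = $11,907 → take DB $23,561. Book value $70,685.
Accumulated through year 3 = $167,547 − $70,685 = $96,862.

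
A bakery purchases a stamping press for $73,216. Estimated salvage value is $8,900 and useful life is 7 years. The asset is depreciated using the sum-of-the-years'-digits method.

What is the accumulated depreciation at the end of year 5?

$57,425

Depreciable base = $73,216 − $8,900 = $64,316.
Sum of the years' digits = 7+6+5+4+3+2+1 = 28.
Year 1: $64,316 × 7/28 = $16,079. Book value $57,137.
Year 2: $64,316 × 6/28 = $13,782. Book value $43,355.
Year 3: $64,316 × 5/28 = $11,485. Book value $31,870.
Year 4: $64,316 × 4/28 = $9,188. Book value $22,682.
Year 5: $64,316 × 3/28 = $6,891. Book value $15,791.
Accumulated through year 5 = $73,216 − $15,791 = $57,425.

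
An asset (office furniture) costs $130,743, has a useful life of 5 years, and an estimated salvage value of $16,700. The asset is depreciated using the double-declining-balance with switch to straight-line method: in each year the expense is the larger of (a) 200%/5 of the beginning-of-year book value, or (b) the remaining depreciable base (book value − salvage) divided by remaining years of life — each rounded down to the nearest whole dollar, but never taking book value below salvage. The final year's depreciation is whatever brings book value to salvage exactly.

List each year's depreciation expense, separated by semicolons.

Depreciable base = $130,743 − $16,700 = $114,043.
Year 1: DB = ⌊$130,743 × 200%/5⌋ = $52,297; SL = ⌊$114,043/5⌋ = $22,808 → take DB $52,297. Book value $78,446.
Year 2: DB = ⌊$78,446 × 200%/5⌋ = $31,378; SL = ⌊$61,746/4⌋ = $15,436 → take DB $31,378. Book value $47,068.
Year 3: DB = ⌊$47,068 × 200%/5⌋ = $18,827; SL = ⌊$30,368/3⌋ = $10,122 → take DB $18,827. Book value $28,241.
Year 4: DB = ⌊$28,241 × 200%/5⌋ = $11,296; SL = ⌊$11,541/2⌋ = $5,770 → take DB $11,296. Book value $16,945.
Year 5 (final): $16,945 − $16,700 = $245. Book value $16,700.

$52,297; $31,378; $18,827; $11,296; $245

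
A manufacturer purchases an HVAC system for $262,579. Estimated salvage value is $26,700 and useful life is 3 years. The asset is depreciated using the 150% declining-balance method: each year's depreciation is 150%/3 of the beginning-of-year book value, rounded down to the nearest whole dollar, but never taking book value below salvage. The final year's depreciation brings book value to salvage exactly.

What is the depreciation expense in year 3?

Depreciable base = $262,579 − $26,700 = $235,879.
Year 1: ⌊$262,579 × 150%/3⌋ = $131,289. Book value $131,290.
Year 2: ⌊$131,290 × 150%/3⌋ = $65,645. Book value $65,645.
Year 3 (final): $65,645 − $26,700 = $38,945. Book value $26,700.

$38,945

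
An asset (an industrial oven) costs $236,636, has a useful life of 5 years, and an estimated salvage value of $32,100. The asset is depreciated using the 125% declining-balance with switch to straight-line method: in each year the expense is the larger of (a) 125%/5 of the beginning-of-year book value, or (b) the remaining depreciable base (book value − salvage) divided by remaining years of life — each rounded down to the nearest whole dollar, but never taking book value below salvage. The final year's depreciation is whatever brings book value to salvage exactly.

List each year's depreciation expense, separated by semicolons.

$59,159; $44,369; $33,669; $33,669; $33,670

Depreciable base = $236,636 − $32,100 = $204,536.
Year 1: DB = ⌊$236,636 × 125%/5⌋ = $59,159; SL = ⌊$204,536/5⌋ = $40,907 → take DB $59,159. Book value $177,477.
Year 2: DB = ⌊$177,477 × 125%/5⌋ = $44,369; SL = ⌊$145,377/4⌋ = $36,344 → take DB $44,369. Book value $133,108.
Year 3: DB = ⌊$133,108 × 125%/5⌋ = $33,277; SL = ⌊$101,008/3⌋ = $33,669 → take SL $33,669. Book value $99,439.
Year 4: DB = ⌊$99,439 × 125%/5⌋ = $24,859; SL = ⌊$67,339/2⌋ = $33,669 → take SL $33,669. Book value $65,770.
Year 5 (final): $65,770 − $32,100 = $33,670. Book value $32,100.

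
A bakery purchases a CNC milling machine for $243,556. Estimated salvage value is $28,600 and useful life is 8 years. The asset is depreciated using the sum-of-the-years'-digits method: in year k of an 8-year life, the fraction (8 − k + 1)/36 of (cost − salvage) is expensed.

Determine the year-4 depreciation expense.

$29,855

Depreciable base = $243,556 − $28,600 = $214,956.
Sum of the years' digits = 8+7+6+5+4+3+2+1 = 36.
Year 1: $214,956 × 8/36 = $47,768. Book value $195,788.
Year 2: $214,956 × 7/36 = $41,797. Book value $153,991.
Year 3: $214,956 × 6/36 = $35,826. Book value $118,165.
Year 4: $214,956 × 5/36 = $29,855. Book value $88,310.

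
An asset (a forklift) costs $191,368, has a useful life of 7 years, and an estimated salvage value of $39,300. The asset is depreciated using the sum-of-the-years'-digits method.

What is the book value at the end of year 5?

Depreciable base = $191,368 − $39,300 = $152,068.
Sum of the years' digits = 7+6+5+4+3+2+1 = 28.
Year 1: $152,068 × 7/28 = $38,017. Book value $153,351.
Year 2: $152,068 × 6/28 = $32,586. Book value $120,765.
Year 3: $152,068 × 5/28 = $27,155. Book value $93,610.
Year 4: $152,068 × 4/28 = $21,724. Book value $71,886.
Year 5: $152,068 × 3/28 = $16,293. Book value $55,593.

$55,593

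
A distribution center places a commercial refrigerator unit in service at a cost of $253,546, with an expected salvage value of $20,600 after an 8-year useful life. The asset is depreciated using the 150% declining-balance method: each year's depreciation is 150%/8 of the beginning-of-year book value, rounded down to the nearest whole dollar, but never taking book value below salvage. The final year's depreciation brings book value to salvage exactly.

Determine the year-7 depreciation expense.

$13,677

Depreciable base = $253,546 − $20,600 = $232,946.
Year 1: ⌊$253,546 × 150%/8⌋ = $47,539. Book value $206,007.
Year 2: ⌊$206,007 × 150%/8⌋ = $38,626. Book value $167,381.
Year 3: ⌊$167,381 × 150%/8⌋ = $31,383. Book value $135,998.
Year 4: ⌊$135,998 × 150%/8⌋ = $25,499. Book value $110,499.
Year 5: ⌊$110,499 × 150%/8⌋ = $20,718. Book value $89,781.
Year 6: ⌊$89,781 × 150%/8⌋ = $16,833. Book value $72,948.
Year 7: ⌊$72,948 × 150%/8⌋ = $13,677. Book value $59,271.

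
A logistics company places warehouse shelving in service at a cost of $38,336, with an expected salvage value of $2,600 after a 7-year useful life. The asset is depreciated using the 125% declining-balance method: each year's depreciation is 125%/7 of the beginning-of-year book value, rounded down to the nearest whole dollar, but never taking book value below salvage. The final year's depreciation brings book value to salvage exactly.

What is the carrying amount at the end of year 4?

Depreciable base = $38,336 − $2,600 = $35,736.
Year 1: ⌊$38,336 × 125%/7⌋ = $6,845. Book value $31,491.
Year 2: ⌊$31,491 × 125%/7⌋ = $5,623. Book value $25,868.
Year 3: ⌊$25,868 × 125%/7⌋ = $4,619. Book value $21,249.
Year 4: ⌊$21,249 × 125%/7⌋ = $3,794. Book value $17,455.

$17,455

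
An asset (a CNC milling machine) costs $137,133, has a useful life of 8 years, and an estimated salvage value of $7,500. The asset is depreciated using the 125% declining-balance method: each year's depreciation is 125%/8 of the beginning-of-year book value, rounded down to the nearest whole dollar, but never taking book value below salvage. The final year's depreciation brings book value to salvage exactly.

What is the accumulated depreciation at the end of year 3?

Depreciable base = $137,133 − $7,500 = $129,633.
Year 1: ⌊$137,133 × 125%/8⌋ = $21,427. Book value $115,706.
Year 2: ⌊$115,706 × 125%/8⌋ = $18,079. Book value $97,627.
Year 3: ⌊$97,627 × 125%/8⌋ = $15,254. Book value $82,373.
Accumulated through year 3 = $137,133 − $82,373 = $54,760.

$54,760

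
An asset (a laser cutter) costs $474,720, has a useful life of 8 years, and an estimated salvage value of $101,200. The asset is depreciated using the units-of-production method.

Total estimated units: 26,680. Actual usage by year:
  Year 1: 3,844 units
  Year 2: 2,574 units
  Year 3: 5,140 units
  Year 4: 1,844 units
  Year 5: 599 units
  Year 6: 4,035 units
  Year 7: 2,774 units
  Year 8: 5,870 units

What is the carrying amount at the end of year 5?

Depreciable base = $474,720 − $101,200 = $373,520.
Rate = $373,520 / 26,680 units = $14 per unit.
Year 1: 3,844 × $14 = $53,816. Book value $420,904.
Year 2: 2,574 × $14 = $36,036. Book value $384,868.
Year 3: 5,140 × $14 = $71,960. Book value $312,908.
Year 4: 1,844 × $14 = $25,816. Book value $287,092.
Year 5: 599 × $14 = $8,386. Book value $278,706.

$278,706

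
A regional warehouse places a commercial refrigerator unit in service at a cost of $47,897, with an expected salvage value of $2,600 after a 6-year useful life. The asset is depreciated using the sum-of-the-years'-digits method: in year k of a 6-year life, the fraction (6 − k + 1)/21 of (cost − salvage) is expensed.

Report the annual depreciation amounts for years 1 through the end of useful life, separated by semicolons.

$12,942; $10,785; $8,628; $6,471; $4,314; $2,157

Depreciable base = $47,897 − $2,600 = $45,297.
Sum of the years' digits = 6+5+4+3+2+1 = 21.
Year 1: $45,297 × 6/21 = $12,942. Book value $34,955.
Year 2: $45,297 × 5/21 = $10,785. Book value $24,170.
Year 3: $45,297 × 4/21 = $8,628. Book value $15,542.
Year 4: $45,297 × 3/21 = $6,471. Book value $9,071.
Year 5: $45,297 × 2/21 = $4,314. Book value $4,757.
Year 6: $45,297 × 1/21 = $2,157. Book value $2,600.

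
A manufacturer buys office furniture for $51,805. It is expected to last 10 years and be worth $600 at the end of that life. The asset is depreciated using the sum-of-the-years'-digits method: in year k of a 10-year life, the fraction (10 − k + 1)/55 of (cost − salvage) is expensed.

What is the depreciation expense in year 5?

Depreciable base = $51,805 − $600 = $51,205.
Sum of the years' digits = 10+9+8+7+6+5+4+3+2+1 = 55.
Year 1: $51,205 × 10/55 = $9,310. Book value $42,495.
Year 2: $51,205 × 9/55 = $8,379. Book value $34,116.
Year 3: $51,205 × 8/55 = $7,448. Book value $26,668.
Year 4: $51,205 × 7/55 = $6,517. Book value $20,151.
Year 5: $51,205 × 6/55 = $5,586. Book value $14,565.

$5,586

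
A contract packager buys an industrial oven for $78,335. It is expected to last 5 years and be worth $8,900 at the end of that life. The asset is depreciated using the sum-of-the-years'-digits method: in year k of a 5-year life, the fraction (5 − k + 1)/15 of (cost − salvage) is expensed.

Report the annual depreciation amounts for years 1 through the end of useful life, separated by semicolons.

$23,145; $18,516; $13,887; $9,258; $4,629

Depreciable base = $78,335 − $8,900 = $69,435.
Sum of the years' digits = 5+4+3+2+1 = 15.
Year 1: $69,435 × 5/15 = $23,145. Book value $55,190.
Year 2: $69,435 × 4/15 = $18,516. Book value $36,674.
Year 3: $69,435 × 3/15 = $13,887. Book value $22,787.
Year 4: $69,435 × 2/15 = $9,258. Book value $13,529.
Year 5: $69,435 × 1/15 = $4,629. Book value $8,900.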